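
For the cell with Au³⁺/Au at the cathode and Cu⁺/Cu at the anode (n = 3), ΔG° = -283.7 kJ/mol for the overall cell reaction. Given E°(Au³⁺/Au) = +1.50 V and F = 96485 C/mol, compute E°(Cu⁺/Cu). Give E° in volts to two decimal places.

E°cell = −ΔG°/(nF) = −(-283.7×10³)/((3)(96485)) = +0.980 V.
Since Au³⁺/Au is the cathode and Cu⁺/Cu the anode, E°cell = E°(Au³⁺/Au) − E°(Cu⁺/Cu).
So E°(Cu⁺/Cu) = E°(Au³⁺/Au) − E°cell = (+1.50) − (+0.980) = +0.52 V.

+0.52 V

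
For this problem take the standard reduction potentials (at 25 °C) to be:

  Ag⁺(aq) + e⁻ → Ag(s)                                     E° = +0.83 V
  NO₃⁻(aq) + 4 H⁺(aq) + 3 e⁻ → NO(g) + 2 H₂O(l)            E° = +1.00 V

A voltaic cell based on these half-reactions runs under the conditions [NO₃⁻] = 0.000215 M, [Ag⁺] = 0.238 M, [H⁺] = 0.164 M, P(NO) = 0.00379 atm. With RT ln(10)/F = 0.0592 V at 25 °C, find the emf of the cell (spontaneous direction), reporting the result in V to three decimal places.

NO₃⁻/NO is the cathode (higher E°), Ag⁺/Ag the anode: E°cell = +1.00 − (+0.83) = +0.17 V, n = 3.
Overall: NO₃⁻(aq) + 4 H⁺(aq) + 3 Ag(s) → NO(g) + 2 H₂O(l) + 3 Ag⁺(aq)
Q = P(NO)·[Ag⁺]^3 / ([NO₃⁻]·[H⁺]^4); log Q = 2.517.
E = E° − (0.0592/n) log Q = +0.17 − (0.0592/3)(2.517) = +0.120 V.

+0.120 V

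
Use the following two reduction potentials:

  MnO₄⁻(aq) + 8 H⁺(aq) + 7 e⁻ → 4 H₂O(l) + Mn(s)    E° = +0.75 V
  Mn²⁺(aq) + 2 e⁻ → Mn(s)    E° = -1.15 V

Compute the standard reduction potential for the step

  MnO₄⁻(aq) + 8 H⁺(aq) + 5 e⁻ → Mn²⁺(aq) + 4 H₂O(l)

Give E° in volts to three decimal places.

Sequential free energies add, so n₃E°₃ = n₁E°₁ + n₂E°₂.
With n₃ = 7, and the known step contributing 2×(-1.15) V, the unknown satisfies 5·E° = 7×(+0.75) − 2×(-1.15) = +7.550.
E° = +7.550 / 5 = +1.510 V.

+1.510 V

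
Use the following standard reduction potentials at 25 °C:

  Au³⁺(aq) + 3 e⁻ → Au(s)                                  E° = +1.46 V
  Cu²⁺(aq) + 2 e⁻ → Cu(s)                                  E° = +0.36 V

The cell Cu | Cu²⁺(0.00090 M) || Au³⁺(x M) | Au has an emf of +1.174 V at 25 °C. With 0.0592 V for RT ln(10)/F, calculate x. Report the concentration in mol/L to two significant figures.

Au³⁺/Au is the cathode, Cu²⁺/Cu the anode: E°cell = +1.10 V, n = 6.
Overall reaction: 2 Au³⁺(aq) + 3 Cu(s) → 2 Au(s) + 3 Cu²⁺(aq); Q = [Cu²⁺]^3/[Au³⁺]^2.
From E = E° − (0.0592/n) log Q: log Q = (E° − E)·n/0.0592 = (+1.10 − (+1.174))·6/0.0592 = -7.5000.
So 2·log[Au³⁺] = 3·log(0.0009) − log Q = -9.1373 − (-7.5000) = -1.6373; log[Au³⁺] = -1.6373 / 2 = -0.8186; [Au³⁺] = 10^(-0.8186) ≈ 0.15 M.

0.15 M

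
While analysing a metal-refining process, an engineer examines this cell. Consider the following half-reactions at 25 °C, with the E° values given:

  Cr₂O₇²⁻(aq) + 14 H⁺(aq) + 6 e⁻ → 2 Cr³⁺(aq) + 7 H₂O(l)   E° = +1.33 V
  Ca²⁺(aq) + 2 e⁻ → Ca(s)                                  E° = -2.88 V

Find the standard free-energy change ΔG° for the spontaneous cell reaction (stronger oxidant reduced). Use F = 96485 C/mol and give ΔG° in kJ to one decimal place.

-2437.2 kJ

Cr₂O₇²⁻/Cr³⁺ (E° = +1.33 V) is the cathode; Ca²⁺/Ca (E° = -2.88 V) is the anode, so E°cell = +4.21 V.
Balancing electrons gives n = 6 (lcm of 6 and 2).
ΔG° = −nFE° = −(6)(96485)(+4.21) = -2,437,211 J = -2437.2 kJ.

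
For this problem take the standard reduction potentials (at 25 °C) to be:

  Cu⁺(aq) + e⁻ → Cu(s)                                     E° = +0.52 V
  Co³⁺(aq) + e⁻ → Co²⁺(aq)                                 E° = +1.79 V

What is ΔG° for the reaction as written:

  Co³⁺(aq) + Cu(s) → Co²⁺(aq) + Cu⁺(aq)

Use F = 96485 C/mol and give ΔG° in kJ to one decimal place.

-122.5 kJ

As written, Co³⁺/Co²⁺ is reduced (cathode) and Cu⁺/Cu is oxidised (anode), so E°cell = (+1.79) − (+0.52) = +1.27 V.
Balancing electrons gives n = 1.
ΔG° = −nFE° = −(1)(96485)(+1.27) = -122,536 J = -122.5 kJ.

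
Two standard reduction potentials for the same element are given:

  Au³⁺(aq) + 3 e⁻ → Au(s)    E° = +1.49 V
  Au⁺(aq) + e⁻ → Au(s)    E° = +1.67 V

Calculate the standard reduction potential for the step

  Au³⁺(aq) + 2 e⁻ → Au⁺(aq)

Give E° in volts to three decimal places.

+1.400 V

Sequential free energies add, so n₃E°₃ = n₁E°₁ + n₂E°₂.
With n₃ = 3, and the known step contributing 1×(+1.67) V, the unknown satisfies 2·E° = 3×(+1.49) − 1×(+1.67) = +2.800.
E° = +2.800 / 2 = +1.400 V.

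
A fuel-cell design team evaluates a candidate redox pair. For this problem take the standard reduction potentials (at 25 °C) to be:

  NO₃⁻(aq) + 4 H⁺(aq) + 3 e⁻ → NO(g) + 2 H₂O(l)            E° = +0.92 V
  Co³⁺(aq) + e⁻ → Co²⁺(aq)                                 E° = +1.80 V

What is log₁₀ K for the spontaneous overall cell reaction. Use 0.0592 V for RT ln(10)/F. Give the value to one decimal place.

44.6

Cathode: Co³⁺/Co²⁺; anode: NO₃⁻/NO. E°cell = +0.88 V, n = 3.
log K = nE°cell / 0.0592 = (3)(+0.88) / 0.0592 = 44.6.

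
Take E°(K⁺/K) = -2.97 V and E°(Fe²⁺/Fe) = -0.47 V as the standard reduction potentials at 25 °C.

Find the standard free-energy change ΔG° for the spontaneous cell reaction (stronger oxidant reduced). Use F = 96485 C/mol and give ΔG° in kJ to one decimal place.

Fe²⁺/Fe (E° = -0.47 V) is the cathode; K⁺/K (E° = -2.97 V) is the anode, so E°cell = +2.50 V.
Balancing electrons gives n = 2 (lcm of 2 and 1).
ΔG° = −nFE° = −(2)(96485)(+2.50) = -482,425 J = -482.4 kJ.

-482.4 kJ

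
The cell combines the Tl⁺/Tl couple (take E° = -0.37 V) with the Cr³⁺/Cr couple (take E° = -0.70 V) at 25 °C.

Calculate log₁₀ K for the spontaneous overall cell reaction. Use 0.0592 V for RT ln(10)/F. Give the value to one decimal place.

16.7

Cathode: Tl⁺/Tl; anode: Cr³⁺/Cr. E°cell = +0.33 V, n = 3.
log K = nE°cell / 0.0592 = (3)(+0.33) / 0.0592 = 16.7.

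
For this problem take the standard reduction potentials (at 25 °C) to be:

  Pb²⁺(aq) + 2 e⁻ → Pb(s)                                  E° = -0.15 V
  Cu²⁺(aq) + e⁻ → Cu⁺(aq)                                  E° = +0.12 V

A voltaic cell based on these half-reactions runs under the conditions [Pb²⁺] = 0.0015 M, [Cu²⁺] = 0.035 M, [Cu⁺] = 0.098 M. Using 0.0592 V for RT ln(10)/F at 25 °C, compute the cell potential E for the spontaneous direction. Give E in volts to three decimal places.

+0.327 V

Cu²⁺/Cu⁺ is the cathode (higher E°), Pb²⁺/Pb the anode: E°cell = +0.12 − (-0.15) = +0.27 V, n = 2.
Overall: 2 Cu²⁺(aq) + Pb(s) → 2 Cu⁺(aq) + Pb²⁺(aq)
Q = [Cu⁺]^2·[Pb²⁺] / ([Cu²⁺]^2); log Q = -1.930.
E = E° − (0.0592/n) log Q = +0.27 − (0.0592/2)(-1.930) = +0.327 V.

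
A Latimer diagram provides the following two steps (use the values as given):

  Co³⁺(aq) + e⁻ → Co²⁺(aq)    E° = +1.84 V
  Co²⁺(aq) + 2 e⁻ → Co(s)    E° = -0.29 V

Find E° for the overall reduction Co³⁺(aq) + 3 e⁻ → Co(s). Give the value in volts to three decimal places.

+0.420 V

Since ΔG° = −nFE° is additive over sequential reductions, n₃E°₃ = n₁E°₁ + n₂E°₂.
E°₃ = (1×+1.84 + 2×-0.29) / 3 = (+1.260) / 3 = +0.420 V.
Simply averaging or adding the two E° values would be wrong; the electron-weighted sum is required.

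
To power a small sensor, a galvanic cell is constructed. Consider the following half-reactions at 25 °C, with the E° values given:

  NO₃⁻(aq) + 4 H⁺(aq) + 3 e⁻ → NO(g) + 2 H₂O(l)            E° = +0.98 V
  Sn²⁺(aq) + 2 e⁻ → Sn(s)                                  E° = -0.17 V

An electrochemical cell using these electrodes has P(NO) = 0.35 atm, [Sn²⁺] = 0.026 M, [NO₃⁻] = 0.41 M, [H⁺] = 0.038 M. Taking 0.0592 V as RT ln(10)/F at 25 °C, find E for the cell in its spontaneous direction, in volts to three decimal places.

NO₃⁻/NO is the cathode (higher E°), Sn²⁺/Sn the anode: E°cell = +0.98 − (-0.17) = +1.15 V, n = 6.
Overall: 2 NO₃⁻(aq) + 8 H⁺(aq) + 3 Sn(s) → 2 NO(g) + 4 H₂O(l) + 3 Sn²⁺(aq)
Q = P(NO)^2·[Sn²⁺]^3 / ([NO₃⁻]^2·[H⁺]^8); log Q = 6.469.
E = E° − (0.0592/n) log Q = +1.15 − (0.0592/6)(6.469) = +1.086 V.

+1.086 V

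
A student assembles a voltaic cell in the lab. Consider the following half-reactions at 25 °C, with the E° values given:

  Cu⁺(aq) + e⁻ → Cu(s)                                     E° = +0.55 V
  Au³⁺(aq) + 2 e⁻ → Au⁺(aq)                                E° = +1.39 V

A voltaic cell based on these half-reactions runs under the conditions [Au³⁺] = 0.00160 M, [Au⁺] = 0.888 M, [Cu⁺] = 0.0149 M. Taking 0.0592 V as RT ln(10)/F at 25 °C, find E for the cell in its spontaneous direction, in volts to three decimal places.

Au³⁺/Au⁺ is the cathode (higher E°), Cu⁺/Cu the anode: E°cell = +1.39 − (+0.55) = +0.84 V, n = 2.
Overall: Au³⁺(aq) + 2 Cu(s) → Au⁺(aq) + 2 Cu⁺(aq)
Q = [Au⁺]·[Cu⁺]^2 / ([Au³⁺]); log Q = -0.909.
E = E° − (0.0592/n) log Q = +0.84 − (0.0592/2)(-0.909) = +0.867 V.

+0.867 V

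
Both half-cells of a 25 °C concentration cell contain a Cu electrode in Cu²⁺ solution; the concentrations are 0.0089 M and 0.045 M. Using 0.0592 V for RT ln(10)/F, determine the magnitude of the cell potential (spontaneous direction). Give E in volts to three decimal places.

+0.021 V

For a concentration cell E°cell = 0. The 0.045 M side is the cathode (reduction is favoured where [Cu²⁺] is higher).
With n = 2, E = −(0.0592/2) log([Cu²⁺]ₐₙ/[Cu²⁺]꜀ₐₜ) = −(0.0592/2) log(0.0089/0.045) = −(0.0592/2)(-0.704) = +0.021 V.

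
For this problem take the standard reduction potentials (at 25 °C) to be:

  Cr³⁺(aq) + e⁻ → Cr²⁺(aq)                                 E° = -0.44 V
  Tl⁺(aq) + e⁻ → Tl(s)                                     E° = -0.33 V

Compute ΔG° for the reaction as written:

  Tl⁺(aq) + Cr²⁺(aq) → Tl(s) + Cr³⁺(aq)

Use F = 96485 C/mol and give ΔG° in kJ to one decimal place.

As written, Tl⁺/Tl is reduced (cathode) and Cr³⁺/Cr²⁺ is oxidised (anode), so E°cell = (-0.33) − (-0.44) = +0.11 V.
Balancing electrons gives n = 1.
ΔG° = −nFE° = −(1)(96485)(+0.11) = -10,613 J = -10.6 kJ.

-10.6 kJ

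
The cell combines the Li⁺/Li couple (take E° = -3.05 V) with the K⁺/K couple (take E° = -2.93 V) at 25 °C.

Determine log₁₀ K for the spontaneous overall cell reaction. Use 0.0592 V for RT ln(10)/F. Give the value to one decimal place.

2.0

Cathode: K⁺/K; anode: Li⁺/Li. E°cell = +0.12 V, n = 1.
log K = nE°cell / 0.0592 = (1)(+0.12) / 0.0592 = 2.0.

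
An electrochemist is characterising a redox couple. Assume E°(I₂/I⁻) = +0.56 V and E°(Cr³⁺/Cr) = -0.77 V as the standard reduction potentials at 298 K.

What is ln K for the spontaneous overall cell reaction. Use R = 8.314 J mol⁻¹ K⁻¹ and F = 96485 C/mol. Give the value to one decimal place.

310.8

Cathode: I₂/I⁻; anode: Cr³⁺/Cr. E°cell = (+0.56) − (-0.77) = +1.33 V, with n = 6.
ΔG° = −nFE° = −RT ln K, so ln K = nFE°/(RT) = (6)(96485)(+1.33) / ((8.314)(298)) = 310.768.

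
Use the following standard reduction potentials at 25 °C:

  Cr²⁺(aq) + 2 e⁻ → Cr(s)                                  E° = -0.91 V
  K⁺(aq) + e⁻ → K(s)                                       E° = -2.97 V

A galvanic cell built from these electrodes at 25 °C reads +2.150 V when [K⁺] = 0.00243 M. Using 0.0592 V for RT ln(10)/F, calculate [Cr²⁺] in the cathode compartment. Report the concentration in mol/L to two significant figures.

0.0065 M

Cr²⁺/Cr is the cathode, K⁺/K the anode: E°cell = +2.06 V, n = 2.
Overall reaction: Cr²⁺(aq) + 2 K(s) → Cr(s) + 2 K⁺(aq); Q = [K⁺]^2/[Cr²⁺]^1.
From E = E° − (0.0592/n) log Q: log Q = (E° − E)·n/0.0592 = (+2.06 − (+2.150))·2/0.0592 = -3.0405.
So 1·log[Cr²⁺] = 2·log(0.00243) − log Q = -5.2288 − (-3.0405) = -2.1883; [Cr²⁺] = 10^(-2.1883) ≈ 0.0065 M.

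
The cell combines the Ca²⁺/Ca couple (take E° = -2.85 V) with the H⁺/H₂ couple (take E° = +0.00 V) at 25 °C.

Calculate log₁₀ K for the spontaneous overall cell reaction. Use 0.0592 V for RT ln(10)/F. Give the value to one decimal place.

Cathode: H⁺/H₂; anode: Ca²⁺/Ca. E°cell = +2.85 V, n = 2.
log K = nE°cell / 0.0592 = (2)(+2.85) / 0.0592 = 96.3.

96.3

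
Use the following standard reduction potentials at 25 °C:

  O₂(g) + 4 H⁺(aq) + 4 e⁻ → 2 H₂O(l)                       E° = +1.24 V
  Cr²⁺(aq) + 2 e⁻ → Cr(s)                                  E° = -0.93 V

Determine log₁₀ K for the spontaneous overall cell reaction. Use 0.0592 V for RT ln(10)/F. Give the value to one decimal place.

Cathode: O₂/H₂O; anode: Cr²⁺/Cr. E°cell = +2.17 V, n = 4.
log K = nE°cell / 0.0592 = (4)(+2.17) / 0.0592 = 146.6.

146.6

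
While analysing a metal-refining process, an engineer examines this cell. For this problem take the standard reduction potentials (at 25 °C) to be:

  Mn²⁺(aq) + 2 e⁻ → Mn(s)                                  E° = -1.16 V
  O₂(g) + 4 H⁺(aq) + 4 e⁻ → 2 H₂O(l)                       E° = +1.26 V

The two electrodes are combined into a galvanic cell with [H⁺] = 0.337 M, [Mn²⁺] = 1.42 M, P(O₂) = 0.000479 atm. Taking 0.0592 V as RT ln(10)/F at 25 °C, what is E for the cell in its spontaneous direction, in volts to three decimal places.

O₂/H₂O is the cathode (higher E°), Mn²⁺/Mn the anode: E°cell = +1.26 − (-1.16) = +2.42 V, n = 4.
Overall: O₂(g) + 4 H⁺(aq) + 2 Mn(s) → 2 H₂O(l) + 2 Mn²⁺(aq)
Q = [Mn²⁺]^2 / (P(O₂)·[H⁺]^4); log Q = 5.514.
E = E° − (0.0592/n) log Q = +2.42 − (0.0592/4)(5.514) = +2.338 V.

+2.338 V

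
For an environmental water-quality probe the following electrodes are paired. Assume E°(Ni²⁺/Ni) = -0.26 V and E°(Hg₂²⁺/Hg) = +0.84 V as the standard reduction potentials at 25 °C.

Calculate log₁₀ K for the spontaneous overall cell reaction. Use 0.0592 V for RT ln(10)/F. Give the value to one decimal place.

Cathode: Hg₂²⁺/Hg; anode: Ni²⁺/Ni. E°cell = +1.10 V, n = 2.
log K = nE°cell / 0.0592 = (2)(+1.10) / 0.0592 = 37.2.

37.2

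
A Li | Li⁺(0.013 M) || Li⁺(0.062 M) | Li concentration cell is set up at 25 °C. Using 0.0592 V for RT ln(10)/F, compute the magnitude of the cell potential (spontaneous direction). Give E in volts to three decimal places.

+0.040 V

For a concentration cell E°cell = 0. The 0.062 M side is the cathode (reduction is favoured where [Li⁺] is higher).
With n = 1, E = −(0.0592/1) log([Li⁺]ₐₙ/[Li⁺]꜀ₐₜ) = −(0.0592/1) log(0.013/0.062) = −(0.0592/1)(-0.678) = +0.040 V.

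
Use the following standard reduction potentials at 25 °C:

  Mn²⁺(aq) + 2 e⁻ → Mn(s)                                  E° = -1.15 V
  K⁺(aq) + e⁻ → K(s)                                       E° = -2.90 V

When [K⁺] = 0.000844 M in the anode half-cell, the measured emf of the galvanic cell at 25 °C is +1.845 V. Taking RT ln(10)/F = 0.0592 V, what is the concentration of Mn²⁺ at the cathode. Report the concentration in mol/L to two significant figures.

0.0012 M

Mn²⁺/Mn is the cathode, K⁺/K the anode: E°cell = +1.75 V, n = 2.
Overall reaction: Mn²⁺(aq) + 2 K(s) → Mn(s) + 2 K⁺(aq); Q = [K⁺]^2/[Mn²⁺]^1.
From E = E° − (0.0592/n) log Q: log Q = (E° − E)·n/0.0592 = (+1.75 − (+1.845))·2/0.0592 = -3.2095.
So 1·log[Mn²⁺] = 2·log(0.000844) − log Q = -6.1473 − (-3.2095) = -2.9378; [Mn²⁺] = 10^(-2.9378) ≈ 0.0012 M.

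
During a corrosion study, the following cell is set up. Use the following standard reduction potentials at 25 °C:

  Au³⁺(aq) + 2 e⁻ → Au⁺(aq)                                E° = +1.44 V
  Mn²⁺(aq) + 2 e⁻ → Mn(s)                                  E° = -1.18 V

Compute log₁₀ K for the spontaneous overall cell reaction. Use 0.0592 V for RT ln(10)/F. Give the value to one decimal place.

88.5

Cathode: Au³⁺/Au⁺; anode: Mn²⁺/Mn. E°cell = +2.62 V, n = 2.
log K = nE°cell / 0.0592 = (2)(+2.62) / 0.0592 = 88.5.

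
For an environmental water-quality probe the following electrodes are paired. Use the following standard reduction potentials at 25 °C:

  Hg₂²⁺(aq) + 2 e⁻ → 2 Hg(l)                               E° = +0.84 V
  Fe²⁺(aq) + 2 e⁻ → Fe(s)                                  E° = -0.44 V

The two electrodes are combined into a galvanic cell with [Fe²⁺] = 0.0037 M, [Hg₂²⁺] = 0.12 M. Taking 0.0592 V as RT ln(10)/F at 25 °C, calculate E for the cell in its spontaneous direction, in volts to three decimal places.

Hg₂²⁺/Hg is the cathode (higher E°), Fe²⁺/Fe the anode: E°cell = +0.84 − (-0.44) = +1.28 V, n = 2.
Overall: Hg₂²⁺(aq) + Fe(s) → 2 Hg(l) + Fe²⁺(aq)
Q = [Fe²⁺] / ([Hg₂²⁺]); log Q = -1.511.
E = E° − (0.0592/n) log Q = +1.28 − (0.0592/2)(-1.511) = +1.325 V.

+1.325 V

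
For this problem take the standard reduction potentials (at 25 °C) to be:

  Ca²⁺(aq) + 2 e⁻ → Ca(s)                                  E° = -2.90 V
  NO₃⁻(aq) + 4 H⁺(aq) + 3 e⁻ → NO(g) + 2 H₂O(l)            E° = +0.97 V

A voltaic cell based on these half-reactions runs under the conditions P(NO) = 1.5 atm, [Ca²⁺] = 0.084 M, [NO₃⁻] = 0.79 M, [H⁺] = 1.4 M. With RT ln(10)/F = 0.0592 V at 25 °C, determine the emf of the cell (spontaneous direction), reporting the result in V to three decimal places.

NO₃⁻/NO is the cathode (higher E°), Ca²⁺/Ca the anode: E°cell = +0.97 − (-2.90) = +3.87 V, n = 6.
Overall: 2 NO₃⁻(aq) + 8 H⁺(aq) + 3 Ca(s) → 2 NO(g) + 4 H₂O(l) + 3 Ca²⁺(aq)
Q = P(NO)^2·[Ca²⁺]^3 / ([NO₃⁻]^2·[H⁺]^8); log Q = -3.839.
E = E° − (0.0592/n) log Q = +3.87 − (0.0592/6)(-3.839) = +3.908 V.

+3.908 V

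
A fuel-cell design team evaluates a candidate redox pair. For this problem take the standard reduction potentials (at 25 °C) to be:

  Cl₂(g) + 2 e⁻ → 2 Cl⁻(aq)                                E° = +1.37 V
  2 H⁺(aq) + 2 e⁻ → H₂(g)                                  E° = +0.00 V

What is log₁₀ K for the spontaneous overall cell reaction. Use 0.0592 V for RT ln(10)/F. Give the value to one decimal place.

46.3

Cathode: Cl₂/Cl⁻; anode: H⁺/H₂. E°cell = +1.37 V, n = 2.
log K = nE°cell / 0.0592 = (2)(+1.37) / 0.0592 = 46.3.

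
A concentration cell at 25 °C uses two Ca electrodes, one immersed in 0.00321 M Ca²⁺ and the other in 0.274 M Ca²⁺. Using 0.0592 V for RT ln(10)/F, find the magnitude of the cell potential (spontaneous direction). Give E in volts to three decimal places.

For a concentration cell E°cell = 0. The 0.274 M side is the cathode (reduction is favoured where [Ca²⁺] is higher).
With n = 2, E = −(0.0592/2) log([Ca²⁺]ₐₙ/[Ca²⁺]꜀ₐₜ) = −(0.0592/2) log(0.00321/0.274) = −(0.0592/2)(-1.931) = +0.057 V.

+0.057 V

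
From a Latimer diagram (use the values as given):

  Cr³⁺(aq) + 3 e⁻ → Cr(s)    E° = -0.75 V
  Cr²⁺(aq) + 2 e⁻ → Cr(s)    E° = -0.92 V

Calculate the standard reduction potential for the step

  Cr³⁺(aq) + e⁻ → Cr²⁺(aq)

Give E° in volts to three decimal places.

Sequential free energies add, so n₃E°₃ = n₁E°₁ + n₂E°₂.
With n₃ = 3, and the known step contributing 2×(-0.92) V, the unknown satisfies 1·E° = 3×(-0.75) − 2×(-0.92) = -0.410.
E° = -0.410 / 1 = -0.410 V.

-0.410 V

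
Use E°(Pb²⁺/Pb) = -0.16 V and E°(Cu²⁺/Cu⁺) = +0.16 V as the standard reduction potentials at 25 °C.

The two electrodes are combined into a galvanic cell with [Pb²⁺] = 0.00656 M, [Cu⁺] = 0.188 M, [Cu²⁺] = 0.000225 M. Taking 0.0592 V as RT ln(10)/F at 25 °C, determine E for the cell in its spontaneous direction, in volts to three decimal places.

+0.212 V

Cu²⁺/Cu⁺ is the cathode (higher E°), Pb²⁺/Pb the anode: E°cell = +0.16 − (-0.16) = +0.32 V, n = 2.
Overall: 2 Cu²⁺(aq) + Pb(s) → 2 Cu⁺(aq) + Pb²⁺(aq)
Q = [Cu⁺]^2·[Pb²⁺] / ([Cu²⁺]^2); log Q = 3.661.
E = E° − (0.0592/n) log Q = +0.32 − (0.0592/2)(3.661) = +0.212 V.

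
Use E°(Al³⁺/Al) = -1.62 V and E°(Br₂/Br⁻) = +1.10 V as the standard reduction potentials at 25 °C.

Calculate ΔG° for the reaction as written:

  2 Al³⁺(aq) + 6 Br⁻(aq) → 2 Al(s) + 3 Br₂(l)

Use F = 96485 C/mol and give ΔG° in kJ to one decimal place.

As written, Al³⁺/Al is reduced (cathode) and Br₂/Br⁻ is oxidised (anode), so E°cell = (-1.62) − (+1.10) = -2.72 V.
Balancing electrons gives n = 6.
ΔG° = −nFE° = −(6)(96485)(-2.72) = 1,574,635 J = +1574.6 kJ.

+1574.6 kJ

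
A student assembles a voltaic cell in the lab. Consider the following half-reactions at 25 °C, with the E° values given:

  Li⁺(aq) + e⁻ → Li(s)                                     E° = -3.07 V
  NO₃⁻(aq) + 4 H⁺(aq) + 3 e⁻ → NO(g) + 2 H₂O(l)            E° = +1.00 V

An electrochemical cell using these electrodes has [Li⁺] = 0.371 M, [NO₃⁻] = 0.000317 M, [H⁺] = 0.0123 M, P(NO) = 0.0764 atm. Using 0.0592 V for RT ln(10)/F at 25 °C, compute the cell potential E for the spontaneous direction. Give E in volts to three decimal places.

NO₃⁻/NO is the cathode (higher E°), Li⁺/Li the anode: E°cell = +1.00 − (-3.07) = +4.07 V, n = 3.
Overall: NO₃⁻(aq) + 4 H⁺(aq) + 3 Li(s) → NO(g) + 2 H₂O(l) + 3 Li⁺(aq)
Q = P(NO)·[Li⁺]^3 / ([NO₃⁻]·[H⁺]^4); log Q = 8.731.
E = E° − (0.0592/n) log Q = +4.07 − (0.0592/3)(8.731) = +3.898 V.

+3.898 V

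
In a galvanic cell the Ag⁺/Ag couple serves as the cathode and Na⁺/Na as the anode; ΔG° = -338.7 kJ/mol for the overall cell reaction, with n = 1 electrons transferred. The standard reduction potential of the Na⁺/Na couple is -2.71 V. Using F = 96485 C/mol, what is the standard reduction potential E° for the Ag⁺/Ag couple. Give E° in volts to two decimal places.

+0.80 V

E°cell = −ΔG°/(nF) = −(-338.7×10³)/((1)(96485)) = +3.510 V.
Since Ag⁺/Ag is the cathode and Na⁺/Na the anode, E°cell = E°(Ag⁺/Ag) − E°(Na⁺/Na).
So E°(Ag⁺/Ag) = E°cell + E°(Na⁺/Na) = +3.510 + (-2.71) = +0.80 V.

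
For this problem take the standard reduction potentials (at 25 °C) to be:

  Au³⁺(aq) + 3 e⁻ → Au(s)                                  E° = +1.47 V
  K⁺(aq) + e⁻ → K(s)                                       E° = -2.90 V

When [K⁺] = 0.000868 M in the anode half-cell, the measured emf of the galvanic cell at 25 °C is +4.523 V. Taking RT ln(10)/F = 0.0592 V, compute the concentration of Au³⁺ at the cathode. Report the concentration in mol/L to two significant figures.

0.037 M

Au³⁺/Au is the cathode, K⁺/K the anode: E°cell = +4.37 V, n = 3.
Overall reaction: Au³⁺(aq) + 3 K(s) → Au(s) + 3 K⁺(aq); Q = [K⁺]^3/[Au³⁺]^1.
From E = E° − (0.0592/n) log Q: log Q = (E° − E)·n/0.0592 = (+4.37 − (+4.523))·3/0.0592 = -7.7534.
So 1·log[Au³⁺] = 3·log(0.000868) − log Q = -9.1844 − (-7.7534) = -1.4310; [Au³⁺] = 10^(-1.4310) ≈ 0.037 M.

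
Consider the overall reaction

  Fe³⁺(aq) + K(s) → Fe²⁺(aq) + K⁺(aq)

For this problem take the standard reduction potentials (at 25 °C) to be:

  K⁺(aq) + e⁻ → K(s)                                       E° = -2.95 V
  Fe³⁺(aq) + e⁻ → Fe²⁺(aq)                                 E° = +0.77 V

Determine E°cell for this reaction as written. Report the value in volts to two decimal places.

The Fe³⁺/Fe²⁺ couple has the higher reduction potential, so it is the cathode; K⁺/K is oxidised at the anode.
E°cell = E°(cathode) − E°(anode) = (+0.77) − (-2.95) = +3.72 V.

+3.72 V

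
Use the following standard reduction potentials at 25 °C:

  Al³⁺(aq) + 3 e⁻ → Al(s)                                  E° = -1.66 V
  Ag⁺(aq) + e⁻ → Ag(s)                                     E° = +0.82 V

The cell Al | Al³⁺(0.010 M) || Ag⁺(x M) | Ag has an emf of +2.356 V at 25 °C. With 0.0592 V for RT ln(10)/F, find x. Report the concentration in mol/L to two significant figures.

0.0017 M

Ag⁺/Ag is the cathode, Al³⁺/Al the anode: E°cell = +2.48 V, n = 3.
Overall reaction: 3 Ag⁺(aq) + Al(s) → 3 Ag(s) + Al³⁺(aq); Q = [Al³⁺]^1/[Ag⁺]^3.
From E = E° − (0.0592/n) log Q: log Q = (E° − E)·n/0.0592 = (+2.48 − (+2.356))·3/0.0592 = 6.2838.
So 3·log[Ag⁺] = 1·log(0.01) − log Q = -2.0000 − (6.2838) = -8.2838; log[Ag⁺] = -8.2838 / 3 = -2.7613; [Ag⁺] = 10^(-2.7613) ≈ 0.0017 M.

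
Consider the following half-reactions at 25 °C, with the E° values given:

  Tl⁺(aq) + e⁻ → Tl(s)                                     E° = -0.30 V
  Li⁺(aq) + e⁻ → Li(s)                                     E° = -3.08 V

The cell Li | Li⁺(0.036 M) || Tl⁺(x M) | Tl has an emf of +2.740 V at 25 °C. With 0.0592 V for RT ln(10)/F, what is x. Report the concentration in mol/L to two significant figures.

Tl⁺/Tl is the cathode, Li⁺/Li the anode: E°cell = +2.78 V, n = 1.
Overall reaction: Tl⁺(aq) + Li(s) → Tl(s) + Li⁺(aq); Q = [Li⁺]^1/[Tl⁺]^1.
From E = E° − (0.0592/n) log Q: log Q = (E° − E)·n/0.0592 = (+2.78 − (+2.740))·1/0.0592 = 0.6757.
So 1·log[Tl⁺] = 1·log(0.036) − log Q = -1.4437 − (0.6757) = -2.1194; [Tl⁺] = 10^(-2.1194) ≈ 0.0076 M.

0.0076 M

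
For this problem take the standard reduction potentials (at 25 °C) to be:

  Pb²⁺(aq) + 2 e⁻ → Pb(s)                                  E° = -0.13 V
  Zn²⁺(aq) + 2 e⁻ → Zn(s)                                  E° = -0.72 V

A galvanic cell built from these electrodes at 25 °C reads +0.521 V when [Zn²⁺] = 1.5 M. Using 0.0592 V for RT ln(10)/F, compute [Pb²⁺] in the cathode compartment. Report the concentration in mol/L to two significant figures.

Pb²⁺/Pb is the cathode, Zn²⁺/Zn the anode: E°cell = +0.59 V, n = 2.
Overall reaction: Pb²⁺(aq) + Zn(s) → Pb(s) + Zn²⁺(aq); Q = [Zn²⁺]^1/[Pb²⁺]^1.
From E = E° − (0.0592/n) log Q: log Q = (E° − E)·n/0.0592 = (+0.59 − (+0.521))·2/0.0592 = 2.3311.
So 1·log[Pb²⁺] = 1·log(1.5) − log Q = 0.1761 − (2.3311) = -2.1550; [Pb²⁺] = 10^(-2.1550) ≈ 0.0070 M.

0.0070 M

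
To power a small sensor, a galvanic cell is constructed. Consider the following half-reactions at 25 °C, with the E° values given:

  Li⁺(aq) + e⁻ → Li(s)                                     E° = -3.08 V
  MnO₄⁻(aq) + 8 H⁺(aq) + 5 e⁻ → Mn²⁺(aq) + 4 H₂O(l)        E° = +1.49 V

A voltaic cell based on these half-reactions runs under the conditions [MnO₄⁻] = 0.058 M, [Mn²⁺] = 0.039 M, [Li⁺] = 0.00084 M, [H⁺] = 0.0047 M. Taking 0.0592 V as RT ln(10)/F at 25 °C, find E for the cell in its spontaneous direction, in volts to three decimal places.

MnO₄⁻/Mn²⁺ is the cathode (higher E°), Li⁺/Li the anode: E°cell = +1.49 − (-3.08) = +4.57 V, n = 5.
Overall: MnO₄⁻(aq) + 8 H⁺(aq) + 5 Li(s) → Mn²⁺(aq) + 4 H₂O(l) + 5 Li⁺(aq)
Q = [Mn²⁺]·[Li⁺]^5 / ([MnO₄⁻]·[H⁺]^8); log Q = 3.072.
E = E° − (0.0592/n) log Q = +4.57 − (0.0592/5)(3.072) = +4.534 V.

+4.534 V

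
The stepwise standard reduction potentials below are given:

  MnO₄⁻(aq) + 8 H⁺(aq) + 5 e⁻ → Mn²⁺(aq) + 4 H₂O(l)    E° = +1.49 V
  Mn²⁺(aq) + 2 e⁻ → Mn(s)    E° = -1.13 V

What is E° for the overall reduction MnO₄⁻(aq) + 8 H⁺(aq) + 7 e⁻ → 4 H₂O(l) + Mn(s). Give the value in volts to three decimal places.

Standard free energies of sequential steps add: ΔG°₃ = ΔG°₁ + ΔG°₂, so n₃E°₃ = n₁E°₁ + n₂E°₂.
E°₃ = (5×+1.49 + 2×-1.13) / 7 = (+5.190) / 7 = +0.741 V.

+0.741 V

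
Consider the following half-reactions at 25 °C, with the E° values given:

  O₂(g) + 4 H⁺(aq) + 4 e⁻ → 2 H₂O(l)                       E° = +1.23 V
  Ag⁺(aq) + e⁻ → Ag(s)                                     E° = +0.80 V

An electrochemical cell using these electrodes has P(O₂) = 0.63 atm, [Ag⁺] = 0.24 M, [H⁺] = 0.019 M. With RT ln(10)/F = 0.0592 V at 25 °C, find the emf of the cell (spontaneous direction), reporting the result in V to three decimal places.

+0.362 V

O₂/H₂O is the cathode (higher E°), Ag⁺/Ag the anode: E°cell = +1.23 − (+0.80) = +0.43 V, n = 4.
Overall: O₂(g) + 4 H⁺(aq) + 4 Ag(s) → 2 H₂O(l) + 4 Ag⁺(aq)
Q = [Ag⁺]^4 / (P(O₂)·[H⁺]^4); log Q = 4.606.
E = E° − (0.0592/n) log Q = +0.43 − (0.0592/4)(4.606) = +0.362 V.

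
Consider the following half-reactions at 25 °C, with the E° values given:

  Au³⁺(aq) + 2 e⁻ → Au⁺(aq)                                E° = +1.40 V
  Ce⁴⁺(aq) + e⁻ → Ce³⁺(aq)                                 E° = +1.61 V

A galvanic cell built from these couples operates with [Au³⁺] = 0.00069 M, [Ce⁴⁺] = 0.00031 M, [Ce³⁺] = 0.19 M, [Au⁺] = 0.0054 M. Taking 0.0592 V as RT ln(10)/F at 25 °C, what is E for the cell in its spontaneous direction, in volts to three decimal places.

+0.071 V

Ce⁴⁺/Ce³⁺ is the cathode (higher E°), Au³⁺/Au⁺ the anode: E°cell = +1.61 − (+1.40) = +0.21 V, n = 2.
Overall: 2 Ce⁴⁺(aq) + Au⁺(aq) → 2 Ce³⁺(aq) + Au³⁺(aq)
Q = [Ce³⁺]^2·[Au³⁺] / ([Ce⁴⁺]^2·[Au⁺]); log Q = 4.681.
E = E° − (0.0592/n) log Q = +0.21 − (0.0592/2)(4.681) = +0.071 V.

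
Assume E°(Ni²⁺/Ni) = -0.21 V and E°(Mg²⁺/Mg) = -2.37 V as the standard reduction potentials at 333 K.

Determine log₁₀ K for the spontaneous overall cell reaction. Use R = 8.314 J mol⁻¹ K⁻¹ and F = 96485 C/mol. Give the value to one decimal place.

Cathode: Ni²⁺/Ni; anode: Mg²⁺/Mg. E°cell = (-0.21) − (-2.37) = +2.16 V, with n = 2.
ΔG° = −nFE° = −RT ln K, so ln K = nFE°/(RT) = (2)(96485)(+2.16) / ((8.314)(333)) = 150.553.
log₁₀ K = 150.553 / ln 10 = 65.4.

65.4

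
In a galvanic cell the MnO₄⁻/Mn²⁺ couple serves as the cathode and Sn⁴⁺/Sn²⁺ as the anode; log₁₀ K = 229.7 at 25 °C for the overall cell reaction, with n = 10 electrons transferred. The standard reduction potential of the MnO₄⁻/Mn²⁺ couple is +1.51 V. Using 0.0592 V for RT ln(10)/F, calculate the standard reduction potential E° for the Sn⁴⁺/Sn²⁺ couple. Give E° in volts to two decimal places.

E°cell = (0.0592/n)·log K = (0.0592/10)(229.7) = +1.360 V.
Since MnO₄⁻/Mn²⁺ is the cathode and Sn⁴⁺/Sn²⁺ the anode, E°cell = E°(MnO₄⁻/Mn²⁺) − E°(Sn⁴⁺/Sn²⁺).
So E°(Sn⁴⁺/Sn²⁺) = E°(MnO₄⁻/Mn²⁺) − E°cell = (+1.51) − (+1.360) = +0.15 V.

+0.15 V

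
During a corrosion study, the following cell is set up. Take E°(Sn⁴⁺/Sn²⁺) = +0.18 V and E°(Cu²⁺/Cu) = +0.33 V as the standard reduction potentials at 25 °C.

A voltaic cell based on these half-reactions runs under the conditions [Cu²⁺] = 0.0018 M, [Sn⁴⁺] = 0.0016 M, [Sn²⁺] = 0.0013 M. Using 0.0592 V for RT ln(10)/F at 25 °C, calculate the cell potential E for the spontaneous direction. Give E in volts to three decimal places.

+0.066 V

Cu²⁺/Cu is the cathode (higher E°), Sn⁴⁺/Sn²⁺ the anode: E°cell = +0.33 − (+0.18) = +0.15 V, n = 2.
Overall: Cu²⁺(aq) + Sn²⁺(aq) → Cu(s) + Sn⁴⁺(aq)
Q = [Sn⁴⁺] / ([Cu²⁺]·[Sn²⁺]); log Q = 2.835.
E = E° − (0.0592/n) log Q = +0.15 − (0.0592/2)(2.835) = +0.066 V.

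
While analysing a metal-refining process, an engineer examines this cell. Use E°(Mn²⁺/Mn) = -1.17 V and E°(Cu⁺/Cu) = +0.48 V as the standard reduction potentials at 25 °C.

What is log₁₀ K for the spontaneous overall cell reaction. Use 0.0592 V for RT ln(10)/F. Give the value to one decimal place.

55.7

Cathode: Cu⁺/Cu; anode: Mn²⁺/Mn. E°cell = +1.65 V, n = 2.
log K = nE°cell / 0.0592 = (2)(+1.65) / 0.0592 = 55.7.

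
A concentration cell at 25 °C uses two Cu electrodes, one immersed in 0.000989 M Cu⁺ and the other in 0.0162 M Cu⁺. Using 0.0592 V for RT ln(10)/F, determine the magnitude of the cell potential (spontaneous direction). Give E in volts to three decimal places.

+0.072 V

For a concentration cell E°cell = 0. The 0.0162 M side is the cathode (reduction is favoured where [Cu⁺] is higher).
With n = 1, E = −(0.0592/1) log([Cu⁺]ₐₙ/[Cu⁺]꜀ₐₜ) = −(0.0592/1) log(0.000989/0.0162) = −(0.0592/1)(-1.214) = +0.072 V.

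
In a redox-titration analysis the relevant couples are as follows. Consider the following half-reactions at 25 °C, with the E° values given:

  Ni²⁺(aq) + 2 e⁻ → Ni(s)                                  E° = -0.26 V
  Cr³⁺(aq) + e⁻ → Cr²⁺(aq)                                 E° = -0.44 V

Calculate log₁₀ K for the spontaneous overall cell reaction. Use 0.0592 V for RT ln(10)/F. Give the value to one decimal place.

Cathode: Ni²⁺/Ni; anode: Cr³⁺/Cr²⁺. E°cell = +0.18 V, n = 2.
log K = nE°cell / 0.0592 = (2)(+0.18) / 0.0592 = 6.1.

6.1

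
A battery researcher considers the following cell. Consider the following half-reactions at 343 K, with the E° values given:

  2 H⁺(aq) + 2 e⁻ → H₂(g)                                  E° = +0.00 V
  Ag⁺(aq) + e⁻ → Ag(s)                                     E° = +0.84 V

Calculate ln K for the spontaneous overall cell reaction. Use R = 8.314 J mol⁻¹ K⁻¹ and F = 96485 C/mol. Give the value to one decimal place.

Cathode: Ag⁺/Ag; anode: H⁺/H₂. E°cell = (+0.84) − (+0.00) = +0.84 V, with n = 2.
ΔG° = −nFE° = −RT ln K, so ln K = nFE°/(RT) = (2)(96485)(+0.84) / ((8.314)(343)) = 56.841.

56.8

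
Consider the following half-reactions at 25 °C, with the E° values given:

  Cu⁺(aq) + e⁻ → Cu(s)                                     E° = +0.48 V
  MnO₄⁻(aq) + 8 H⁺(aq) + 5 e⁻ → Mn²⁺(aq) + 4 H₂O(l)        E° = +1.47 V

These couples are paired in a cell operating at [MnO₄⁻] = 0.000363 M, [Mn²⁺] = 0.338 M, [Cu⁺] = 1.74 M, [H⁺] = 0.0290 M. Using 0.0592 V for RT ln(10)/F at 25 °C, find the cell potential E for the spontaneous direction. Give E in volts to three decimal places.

MnO₄⁻/Mn²⁺ is the cathode (higher E°), Cu⁺/Cu the anode: E°cell = +1.47 − (+0.48) = +0.99 V, n = 5.
Overall: MnO₄⁻(aq) + 8 H⁺(aq) + 5 Cu(s) → Mn²⁺(aq) + 4 H₂O(l) + 5 Cu⁺(aq)
Q = [Mn²⁺]·[Cu⁺]^5 / ([MnO₄⁻]·[H⁺]^8); log Q = 16.473.
E = E° − (0.0592/n) log Q = +0.99 − (0.0592/5)(16.473) = +0.795 V.

+0.795 V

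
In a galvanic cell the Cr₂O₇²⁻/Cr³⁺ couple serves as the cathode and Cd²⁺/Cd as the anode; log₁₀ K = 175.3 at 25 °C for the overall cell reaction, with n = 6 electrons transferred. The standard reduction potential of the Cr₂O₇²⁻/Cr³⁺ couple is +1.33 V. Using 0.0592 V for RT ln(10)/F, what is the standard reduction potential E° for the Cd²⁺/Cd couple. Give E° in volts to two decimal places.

E°cell = (0.0592/n)·log K = (0.0592/6)(175.3) = +1.730 V.
Since Cr₂O₇²⁻/Cr³⁺ is the cathode and Cd²⁺/Cd the anode, E°cell = E°(Cr₂O₇²⁻/Cr³⁺) − E°(Cd²⁺/Cd).
So E°(Cd²⁺/Cd) = E°(Cr₂O₇²⁻/Cr³⁺) − E°cell = (+1.33) − (+1.730) = -0.40 V.

-0.40 V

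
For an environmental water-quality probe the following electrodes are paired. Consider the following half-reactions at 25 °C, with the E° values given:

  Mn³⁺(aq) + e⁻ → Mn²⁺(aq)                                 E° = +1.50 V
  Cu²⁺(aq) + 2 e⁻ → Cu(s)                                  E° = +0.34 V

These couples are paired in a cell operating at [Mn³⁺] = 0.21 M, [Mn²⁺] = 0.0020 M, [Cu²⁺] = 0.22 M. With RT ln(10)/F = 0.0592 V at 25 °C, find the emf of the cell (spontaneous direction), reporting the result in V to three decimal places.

+1.299 V

Mn³⁺/Mn²⁺ is the cathode (higher E°), Cu²⁺/Cu the anode: E°cell = +1.50 − (+0.34) = +1.16 V, n = 2.
Overall: 2 Mn³⁺(aq) + Cu(s) → 2 Mn²⁺(aq) + Cu²⁺(aq)
Q = [Mn²⁺]^2·[Cu²⁺] / ([Mn³⁺]^2); log Q = -4.700.
E = E° − (0.0592/n) log Q = +1.16 − (0.0592/2)(-4.700) = +1.299 V.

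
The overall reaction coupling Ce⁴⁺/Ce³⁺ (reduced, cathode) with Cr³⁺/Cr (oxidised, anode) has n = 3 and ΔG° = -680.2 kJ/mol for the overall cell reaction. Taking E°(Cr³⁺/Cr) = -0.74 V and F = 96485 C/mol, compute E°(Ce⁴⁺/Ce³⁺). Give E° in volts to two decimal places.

E°cell = −ΔG°/(nF) = −(-680.2×10³)/((3)(96485)) = +2.350 V.
Since Ce⁴⁺/Ce³⁺ is the cathode and Cr³⁺/Cr the anode, E°cell = E°(Ce⁴⁺/Ce³⁺) − E°(Cr³⁺/Cr).
So E°(Ce⁴⁺/Ce³⁺) = E°cell + E°(Cr³⁺/Cr) = +2.350 + (-0.74) = +1.61 V.

+1.61 V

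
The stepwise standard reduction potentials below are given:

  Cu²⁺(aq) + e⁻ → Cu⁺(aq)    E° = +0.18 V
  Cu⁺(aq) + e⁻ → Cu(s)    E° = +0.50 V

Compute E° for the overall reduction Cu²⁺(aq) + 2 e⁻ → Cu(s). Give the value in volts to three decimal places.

+0.340 V

Standard free energies of sequential steps add: ΔG°₃ = ΔG°₁ + ΔG°₂, so n₃E°₃ = n₁E°₁ + n₂E°₂.
E°₃ = (1×+0.18 + 1×+0.50) / 2 = (+0.680) / 2 = +0.340 V.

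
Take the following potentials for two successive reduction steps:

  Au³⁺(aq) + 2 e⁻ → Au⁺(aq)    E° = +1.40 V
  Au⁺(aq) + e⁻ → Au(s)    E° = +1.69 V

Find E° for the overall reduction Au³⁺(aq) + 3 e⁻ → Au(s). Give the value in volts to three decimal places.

+1.497 V

Adding the free-energy changes (−nFE°) of the two steps gives −n₃FE°₃ = −n₁FE°₁ − n₂FE°₂.
E°₃ = (2×+1.40 + 1×+1.69) / 3 = (+4.490) / 3 = +1.497 V.
E° values themselves are not directly additive — weighting by electron count is essential.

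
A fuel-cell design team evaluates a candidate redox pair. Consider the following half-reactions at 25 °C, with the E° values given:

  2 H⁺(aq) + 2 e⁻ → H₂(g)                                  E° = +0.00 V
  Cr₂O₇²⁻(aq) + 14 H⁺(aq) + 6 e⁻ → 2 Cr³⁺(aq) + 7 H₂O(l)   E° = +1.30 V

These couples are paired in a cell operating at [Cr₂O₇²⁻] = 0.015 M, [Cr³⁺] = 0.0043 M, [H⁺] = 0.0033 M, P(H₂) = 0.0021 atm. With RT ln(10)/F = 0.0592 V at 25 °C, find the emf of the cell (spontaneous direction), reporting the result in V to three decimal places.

+1.054 V

Cr₂O₇²⁻/Cr³⁺ is the cathode (higher E°), H⁺/H₂ the anode: E°cell = +1.30 − (+0.00) = +1.30 V, n = 6.
Overall: Cr₂O₇²⁻(aq) + 8 H⁺(aq) + 3 H₂(g) → 2 Cr³⁺(aq) + 7 H₂O(l)
Q = [Cr³⁺]^2 / ([Cr₂O₇²⁻]·[H⁺]^8·P(H₂)^3); log Q = 24.976.
E = E° − (0.0592/n) log Q = +1.30 − (0.0592/6)(24.976) = +1.054 V.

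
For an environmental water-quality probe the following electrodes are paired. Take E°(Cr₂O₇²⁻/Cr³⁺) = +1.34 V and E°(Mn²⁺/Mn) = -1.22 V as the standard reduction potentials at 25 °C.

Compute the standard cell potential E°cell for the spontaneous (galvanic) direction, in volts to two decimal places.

The Cr₂O₇²⁻/Cr³⁺ couple has the higher reduction potential, so it is the cathode; Mn²⁺/Mn is oxidised at the anode.
E°cell = E°(cathode) − E°(anode) = (+1.34) − (-1.22) = +2.56 V.

+2.56 V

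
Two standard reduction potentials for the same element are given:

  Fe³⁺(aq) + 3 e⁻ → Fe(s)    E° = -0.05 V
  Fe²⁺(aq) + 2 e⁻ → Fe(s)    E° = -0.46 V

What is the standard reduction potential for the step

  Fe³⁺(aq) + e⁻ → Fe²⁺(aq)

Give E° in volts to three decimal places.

+0.770 V

Sequential free energies add, so n₃E°₃ = n₁E°₁ + n₂E°₂.
With n₃ = 3, and the known step contributing 2×(-0.46) V, the unknown satisfies 1·E° = 3×(-0.05) − 2×(-0.46) = +0.770.
E° = +0.770 / 1 = +0.770 V.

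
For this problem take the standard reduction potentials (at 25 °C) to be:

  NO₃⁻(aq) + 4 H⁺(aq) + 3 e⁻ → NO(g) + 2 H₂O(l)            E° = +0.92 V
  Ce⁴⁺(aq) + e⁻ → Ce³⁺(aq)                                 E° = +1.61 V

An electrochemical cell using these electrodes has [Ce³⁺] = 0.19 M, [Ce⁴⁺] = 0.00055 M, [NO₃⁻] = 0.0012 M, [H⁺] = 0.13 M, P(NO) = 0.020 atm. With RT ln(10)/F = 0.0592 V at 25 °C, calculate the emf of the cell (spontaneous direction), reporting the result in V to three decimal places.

+0.634 V

Ce⁴⁺/Ce³⁺ is the cathode (higher E°), NO₃⁻/NO the anode: E°cell = +1.61 − (+0.92) = +0.69 V, n = 3.
Overall: 3 Ce⁴⁺(aq) + NO(g) + 2 H₂O(l) → 3 Ce³⁺(aq) + NO₃⁻(aq) + 4 H⁺(aq)
Q = [Ce³⁺]^3·[NO₃⁻]·[H⁺]^4 / ([Ce⁴⁺]^3·P(NO)); log Q = 2.849.
E = E° − (0.0592/n) log Q = +0.69 − (0.0592/3)(2.849) = +0.634 V.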